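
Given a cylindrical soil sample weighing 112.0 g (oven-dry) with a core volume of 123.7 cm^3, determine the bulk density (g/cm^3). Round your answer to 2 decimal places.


Step 1: Identify the formula: BD = dry mass / volume
Step 2: Substitute values: BD = 112.0 / 123.7
Step 3: BD = 0.91 g/cm^3

0.91


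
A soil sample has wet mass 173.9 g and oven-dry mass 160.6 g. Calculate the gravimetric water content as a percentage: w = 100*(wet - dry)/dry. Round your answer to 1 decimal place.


Step 1: Water mass = wet - dry = 173.9 - 160.6 = 13.3 g
Step 2: w = 100 * water mass / dry mass
Step 3: w = 100 * 13.3 / 160.6 = 8.3%

8.3


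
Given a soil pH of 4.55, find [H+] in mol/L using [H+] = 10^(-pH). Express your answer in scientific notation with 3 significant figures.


Step 1: [H+] = 10^(-pH)
Step 2: [H+] = 10^(-4.55)
Step 3: [H+] = 2.82e-05 mol/L

2.82e-05


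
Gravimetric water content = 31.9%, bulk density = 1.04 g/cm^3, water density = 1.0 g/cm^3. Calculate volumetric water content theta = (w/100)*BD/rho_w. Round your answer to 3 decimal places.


Step 1: theta = (w / 100) * BD / rho_w
Step 2: theta = (31.9 / 100) * 1.04 / 1.0
Step 3: theta = 0.319 * 1.04
Step 4: theta = 0.332

0.332


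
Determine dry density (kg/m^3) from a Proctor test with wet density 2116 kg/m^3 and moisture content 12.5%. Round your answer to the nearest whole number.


Step 1: Dry density = wet density / (1 + w/100)
Step 2: Dry density = 2116 / (1 + 12.5/100)
Step 3: Dry density = 2116 / 1.125
Step 4: Dry density = 1881 kg/m^3

1881


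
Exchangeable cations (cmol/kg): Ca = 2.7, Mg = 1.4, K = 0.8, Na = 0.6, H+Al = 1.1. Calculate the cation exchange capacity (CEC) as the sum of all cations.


Step 1: CEC = Ca + Mg + K + Na + (H+Al)
Step 2: CEC = 2.7 + 1.4 + 0.8 + 0.6 + 1.1
Step 3: CEC = 6.6 cmol/kg

6.6


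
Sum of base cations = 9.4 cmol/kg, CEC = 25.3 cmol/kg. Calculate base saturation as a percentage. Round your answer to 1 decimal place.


Step 1: BS = 100 * (sum of bases) / CEC
Step 2: BS = 100 * 9.4 / 25.3
Step 3: BS = 37.2%

37.2


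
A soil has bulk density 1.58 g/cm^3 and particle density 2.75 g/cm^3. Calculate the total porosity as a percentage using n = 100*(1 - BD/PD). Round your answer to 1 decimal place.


Step 1: Formula: n = 100 * (1 - BD / PD)
Step 2: n = 100 * (1 - 1.58 / 2.75)
Step 3: n = 100 * (1 - 0.57455)
Step 4: n = 42.5%

42.5


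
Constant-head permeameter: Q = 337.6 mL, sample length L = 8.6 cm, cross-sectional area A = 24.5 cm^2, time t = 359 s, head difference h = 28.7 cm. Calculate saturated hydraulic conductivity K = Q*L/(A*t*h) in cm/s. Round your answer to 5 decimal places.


Step 1: K = Q * L / (A * t * h)
Step 2: Numerator = 337.6 * 8.6 = 2903.36
Step 3: Denominator = 24.5 * 359 * 28.7 = 252430.85
Step 4: K = 2903.36 / 252430.85 = 0.0115 cm/s

0.0115


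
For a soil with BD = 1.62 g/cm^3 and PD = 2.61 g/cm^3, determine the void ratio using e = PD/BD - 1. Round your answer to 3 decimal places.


Step 1: e = PD / BD - 1
Step 2: e = 2.61 / 1.62 - 1
Step 3: e = 1.61111 - 1
Step 4: e = 0.611

0.611


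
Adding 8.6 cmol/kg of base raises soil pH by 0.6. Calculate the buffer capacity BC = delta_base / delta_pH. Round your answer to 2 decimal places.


Step 1: BC = change in base / change in pH
Step 2: BC = 8.6 / 0.6
Step 3: BC = 14.33 cmol/(kg*pH unit)

14.33


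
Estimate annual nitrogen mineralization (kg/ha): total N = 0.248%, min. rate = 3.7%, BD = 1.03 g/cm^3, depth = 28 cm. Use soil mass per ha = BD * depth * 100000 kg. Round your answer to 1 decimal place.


Step 1: Soil mass per ha = BD * depth * 100000 = 1.03 * 28 * 100000 = 2884000 kg
Step 2: Total N pool = soil mass * N%/100 = 2884000 * 0.248/100 = 7152.32 kg/ha
Step 3: N mineralized = N pool * rate%/100 = 7152.32 * 3.7/100 = 264.6 kg/ha/yr

264.6


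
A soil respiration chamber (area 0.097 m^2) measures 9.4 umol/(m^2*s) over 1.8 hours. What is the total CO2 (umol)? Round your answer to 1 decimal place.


Step 1: Convert time to seconds: 1.8 hr * 3600 = 6480.0 s
Step 2: Total = flux * area * time_s
Step 3: Total = 9.4 * 0.097 * 6480.0
Step 4: Total = 5908.5 umol

5908.5


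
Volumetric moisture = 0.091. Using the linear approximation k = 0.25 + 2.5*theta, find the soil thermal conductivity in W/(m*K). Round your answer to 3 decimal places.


Step 1: k = 0.25 + 2.5 * theta
Step 2: k = 0.25 + 2.5 * 0.091
Step 3: k = 0.25 + 0.228
Step 4: k = 0.478 W/(m*K)

0.478


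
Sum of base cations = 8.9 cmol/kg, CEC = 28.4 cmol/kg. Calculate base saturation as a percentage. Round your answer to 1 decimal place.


Step 1: BS = 100 * (sum of bases) / CEC
Step 2: BS = 100 * 8.9 / 28.4
Step 3: BS = 31.3%

31.3


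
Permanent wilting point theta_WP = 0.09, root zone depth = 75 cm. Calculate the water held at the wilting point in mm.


Step 1: Water (mm) = theta_WP * depth * 10
Step 2: Water = 0.09 * 75 * 10
Step 3: Water = 67.5 mm

67.5


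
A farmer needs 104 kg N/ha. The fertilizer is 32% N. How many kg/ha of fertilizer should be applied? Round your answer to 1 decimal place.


Step 1: Fertilizer rate = target N / (N content / 100)
Step 2: Rate = 104 / (32 / 100)
Step 3: Rate = 104 / 0.32
Step 4: Rate = 325.0 kg/ha

325.0


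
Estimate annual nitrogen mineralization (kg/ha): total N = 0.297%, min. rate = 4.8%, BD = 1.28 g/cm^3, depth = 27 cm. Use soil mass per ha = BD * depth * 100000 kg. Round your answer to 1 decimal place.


Step 1: Soil mass per ha = BD * depth * 100000 = 1.28 * 27 * 100000 = 3456000 kg
Step 2: Total N pool = soil mass * N%/100 = 3456000 * 0.297/100 = 10264.32 kg/ha
Step 3: N mineralized = N pool * rate%/100 = 10264.32 * 4.8/100 = 492.7 kg/ha/yr

492.7


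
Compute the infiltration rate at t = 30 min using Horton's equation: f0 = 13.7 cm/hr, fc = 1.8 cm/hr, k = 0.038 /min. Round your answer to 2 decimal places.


Step 1: f = fc + (f0 - fc) * exp(-k * t)
Step 2: exp(-0.038 * 30) = 0.319819
Step 3: f = 1.8 + (13.7 - 1.8) * 0.319819
Step 4: f = 1.8 + 11.9 * 0.319819
Step 5: f = 5.61 cm/hr

5.61


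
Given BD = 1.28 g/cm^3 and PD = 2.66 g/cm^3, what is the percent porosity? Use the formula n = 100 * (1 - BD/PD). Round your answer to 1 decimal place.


Step 1: Formula: n = 100 * (1 - BD / PD)
Step 2: n = 100 * (1 - 1.28 / 2.66)
Step 3: n = 100 * (1 - 0.4812)
Step 4: n = 51.9%

51.9


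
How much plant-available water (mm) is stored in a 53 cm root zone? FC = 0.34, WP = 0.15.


Step 1: Available water = (FC - WP) * depth * 10
Step 2: AW = (0.34 - 0.15) * 53 * 10
Step 3: AW = 0.19 * 53 * 10
Step 4: AW = 100.7 mm

100.7


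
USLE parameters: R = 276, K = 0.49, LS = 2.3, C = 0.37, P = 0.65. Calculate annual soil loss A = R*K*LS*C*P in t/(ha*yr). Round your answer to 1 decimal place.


Step 1: A = R * K * LS * C * P
Step 2: R * K = 276 * 0.49 = 135.24
Step 3: (R*K) * LS = 135.24 * 2.3 = 311.052
Step 4: * C * P = 311.052 * 0.37 * 0.65 = 74.8
Step 5: A = 74.8 t/(ha*yr)

74.8


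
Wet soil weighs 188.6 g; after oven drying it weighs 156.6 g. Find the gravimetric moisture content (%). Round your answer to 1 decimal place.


Step 1: Water mass = wet - dry = 188.6 - 156.6 = 32.0 g
Step 2: w = 100 * water mass / dry mass
Step 3: w = 100 * 32.0 / 156.6 = 20.4%

20.4


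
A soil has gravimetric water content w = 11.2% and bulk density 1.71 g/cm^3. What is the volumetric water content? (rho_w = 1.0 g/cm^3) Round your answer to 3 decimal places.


Step 1: theta = (w / 100) * BD / rho_w
Step 2: theta = (11.2 / 100) * 1.71 / 1.0
Step 3: theta = 0.112 * 1.71
Step 4: theta = 0.192

0.192


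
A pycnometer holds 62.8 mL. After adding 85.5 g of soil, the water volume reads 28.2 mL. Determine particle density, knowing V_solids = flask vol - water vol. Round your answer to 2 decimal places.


Step 1: Volume of solids = flask volume - water volume with soil
Step 2: V_solids = 62.8 - 28.2 = 34.6 mL
Step 3: Particle density = mass / V_solids = 85.5 / 34.6 = 2.47 g/cm^3

2.47


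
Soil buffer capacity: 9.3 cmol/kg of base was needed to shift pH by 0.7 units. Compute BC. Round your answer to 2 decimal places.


Step 1: BC = change in base / change in pH
Step 2: BC = 9.3 / 0.7
Step 3: BC = 13.29 cmol/(kg*pH unit)

13.29


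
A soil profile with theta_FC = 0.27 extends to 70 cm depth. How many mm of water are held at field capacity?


Step 1: Water (mm) = theta_FC * depth (cm) * 10
Step 2: Water = 0.27 * 70 * 10
Step 3: Water = 189.0 mm

189.0


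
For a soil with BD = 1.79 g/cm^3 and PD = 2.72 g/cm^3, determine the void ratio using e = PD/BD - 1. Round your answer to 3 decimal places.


Step 1: e = PD / BD - 1
Step 2: e = 2.72 / 1.79 - 1
Step 3: e = 1.51955 - 1
Step 4: e = 0.52

0.52


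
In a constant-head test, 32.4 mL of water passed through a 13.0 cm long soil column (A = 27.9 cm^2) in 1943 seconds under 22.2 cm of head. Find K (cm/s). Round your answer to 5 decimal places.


Step 1: K = Q * L / (A * t * h)
Step 2: Numerator = 32.4 * 13.0 = 421.2
Step 3: Denominator = 27.9 * 1943 * 22.2 = 1203455.34
Step 4: K = 421.2 / 1203455.34 = 0.00035 cm/s

0.00035


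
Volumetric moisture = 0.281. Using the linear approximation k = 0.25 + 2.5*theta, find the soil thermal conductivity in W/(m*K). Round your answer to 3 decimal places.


Step 1: k = 0.25 + 2.5 * theta
Step 2: k = 0.25 + 2.5 * 0.281
Step 3: k = 0.25 + 0.703
Step 4: k = 0.953 W/(m*K)

0.953


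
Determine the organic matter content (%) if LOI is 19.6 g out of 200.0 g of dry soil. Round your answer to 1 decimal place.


Step 1: OM% = 100 * LOI / sample mass
Step 2: OM = 100 * 19.6 / 200.0
Step 3: OM = 9.8%

9.8


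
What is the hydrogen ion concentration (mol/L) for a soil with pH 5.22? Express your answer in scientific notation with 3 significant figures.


Step 1: [H+] = 10^(-pH)
Step 2: [H+] = 10^(-5.22)
Step 3: [H+] = 6.03e-06 mol/L

6.03e-06


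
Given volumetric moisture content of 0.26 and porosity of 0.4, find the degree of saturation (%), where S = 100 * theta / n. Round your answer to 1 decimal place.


Step 1: S = 100 * theta_v / n
Step 2: S = 100 * 0.26 / 0.4
Step 3: S = 65.0%

65.0


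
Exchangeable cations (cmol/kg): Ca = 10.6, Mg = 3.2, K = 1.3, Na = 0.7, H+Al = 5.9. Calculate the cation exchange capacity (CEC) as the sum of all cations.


Step 1: CEC = Ca + Mg + K + Na + (H+Al)
Step 2: CEC = 10.6 + 3.2 + 1.3 + 0.7 + 5.9
Step 3: CEC = 21.7 cmol/kg

21.7


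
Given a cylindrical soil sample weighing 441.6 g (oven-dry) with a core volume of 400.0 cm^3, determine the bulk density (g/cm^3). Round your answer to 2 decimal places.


Step 1: Identify the formula: BD = dry mass / volume
Step 2: Substitute values: BD = 441.6 / 400.0
Step 3: BD = 1.1 g/cm^3

1.1


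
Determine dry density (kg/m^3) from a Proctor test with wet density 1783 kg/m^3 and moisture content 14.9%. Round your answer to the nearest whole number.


Step 1: Dry density = wet density / (1 + w/100)
Step 2: Dry density = 1783 / (1 + 14.9/100)
Step 3: Dry density = 1783 / 1.149
Step 4: Dry density = 1552 kg/m^3

1552


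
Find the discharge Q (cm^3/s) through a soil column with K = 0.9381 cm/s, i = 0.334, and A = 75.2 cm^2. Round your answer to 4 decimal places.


Step 1: Apply Darcy's law: Q = K * i * A
Step 2: Q = 0.9381 * 0.334 * 75.2
Step 3: Q = 23.5621 cm^3/s

23.5621


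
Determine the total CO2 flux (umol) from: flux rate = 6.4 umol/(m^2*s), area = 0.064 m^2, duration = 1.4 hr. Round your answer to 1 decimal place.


Step 1: Convert time to seconds: 1.4 hr * 3600 = 5040.0 s
Step 2: Total = flux * area * time_s
Step 3: Total = 6.4 * 0.064 * 5040.0
Step 4: Total = 2064.4 umol

2064.4


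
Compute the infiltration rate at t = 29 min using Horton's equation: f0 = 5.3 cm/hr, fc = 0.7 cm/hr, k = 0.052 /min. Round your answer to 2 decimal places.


Step 1: f = fc + (f0 - fc) * exp(-k * t)
Step 2: exp(-0.052 * 29) = 0.221352
Step 3: f = 0.7 + (5.3 - 0.7) * 0.221352
Step 4: f = 0.7 + 4.6 * 0.221352
Step 5: f = 1.72 cm/hr

1.72


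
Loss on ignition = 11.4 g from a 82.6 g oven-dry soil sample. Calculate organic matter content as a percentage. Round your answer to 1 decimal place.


Step 1: OM% = 100 * LOI / sample mass
Step 2: OM = 100 * 11.4 / 82.6
Step 3: OM = 13.8%

13.8


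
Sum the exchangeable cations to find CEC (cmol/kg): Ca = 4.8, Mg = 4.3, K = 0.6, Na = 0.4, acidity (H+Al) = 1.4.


Step 1: CEC = Ca + Mg + K + Na + (H+Al)
Step 2: CEC = 4.8 + 4.3 + 0.6 + 0.4 + 1.4
Step 3: CEC = 11.5 cmol/kg

11.5


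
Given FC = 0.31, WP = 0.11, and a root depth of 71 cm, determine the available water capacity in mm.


Step 1: Available water = (FC - WP) * depth * 10
Step 2: AW = (0.31 - 0.11) * 71 * 10
Step 3: AW = 0.2 * 71 * 10
Step 4: AW = 142.0 mm

142.0


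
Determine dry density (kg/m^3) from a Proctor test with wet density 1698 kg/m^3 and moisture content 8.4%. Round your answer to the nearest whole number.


Step 1: Dry density = wet density / (1 + w/100)
Step 2: Dry density = 1698 / (1 + 8.4/100)
Step 3: Dry density = 1698 / 1.084
Step 4: Dry density = 1566 kg/m^3

1566


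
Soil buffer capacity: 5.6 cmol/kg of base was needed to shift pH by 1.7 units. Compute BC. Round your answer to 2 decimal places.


Step 1: BC = change in base / change in pH
Step 2: BC = 5.6 / 1.7
Step 3: BC = 3.29 cmol/(kg*pH unit)

3.29


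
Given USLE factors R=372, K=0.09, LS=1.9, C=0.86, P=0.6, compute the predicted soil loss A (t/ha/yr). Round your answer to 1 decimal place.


Step 1: A = R * K * LS * C * P
Step 2: R * K = 372 * 0.09 = 33.48
Step 3: (R*K) * LS = 33.48 * 1.9 = 63.612
Step 4: * C * P = 63.612 * 0.86 * 0.6 = 32.8
Step 5: A = 32.8 t/(ha*yr)

32.8


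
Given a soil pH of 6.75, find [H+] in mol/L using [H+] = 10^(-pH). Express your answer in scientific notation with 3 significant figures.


Step 1: [H+] = 10^(-pH)
Step 2: [H+] = 10^(-6.75)
Step 3: [H+] = 1.78e-07 mol/L

1.78e-07


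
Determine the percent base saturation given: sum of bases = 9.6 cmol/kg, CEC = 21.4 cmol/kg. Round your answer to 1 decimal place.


Step 1: BS = 100 * (sum of bases) / CEC
Step 2: BS = 100 * 9.6 / 21.4
Step 3: BS = 44.9%

44.9


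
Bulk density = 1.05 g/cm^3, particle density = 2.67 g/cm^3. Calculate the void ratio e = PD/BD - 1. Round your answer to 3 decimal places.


Step 1: e = PD / BD - 1
Step 2: e = 2.67 / 1.05 - 1
Step 3: e = 2.54286 - 1
Step 4: e = 1.543

1.543


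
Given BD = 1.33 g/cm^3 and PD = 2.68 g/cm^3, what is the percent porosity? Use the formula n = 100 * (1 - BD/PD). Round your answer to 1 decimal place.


Step 1: Formula: n = 100 * (1 - BD / PD)
Step 2: n = 100 * (1 - 1.33 / 2.68)
Step 3: n = 100 * (1 - 0.49627)
Step 4: n = 50.4%

50.4


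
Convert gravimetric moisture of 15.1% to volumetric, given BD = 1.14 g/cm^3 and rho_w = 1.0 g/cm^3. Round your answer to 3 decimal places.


Step 1: theta = (w / 100) * BD / rho_w
Step 2: theta = (15.1 / 100) * 1.14 / 1.0
Step 3: theta = 0.151 * 1.14
Step 4: theta = 0.172

0.172


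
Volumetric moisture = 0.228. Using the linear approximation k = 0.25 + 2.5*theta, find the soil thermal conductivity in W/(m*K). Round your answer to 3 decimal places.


Step 1: k = 0.25 + 2.5 * theta
Step 2: k = 0.25 + 2.5 * 0.228
Step 3: k = 0.25 + 0.57
Step 4: k = 0.82 W/(m*K)

0.82


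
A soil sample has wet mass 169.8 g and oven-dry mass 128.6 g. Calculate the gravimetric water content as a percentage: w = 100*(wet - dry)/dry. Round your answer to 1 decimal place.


Step 1: Water mass = wet - dry = 169.8 - 128.6 = 41.2 g
Step 2: w = 100 * water mass / dry mass
Step 3: w = 100 * 41.2 / 128.6 = 32.0%

32.0


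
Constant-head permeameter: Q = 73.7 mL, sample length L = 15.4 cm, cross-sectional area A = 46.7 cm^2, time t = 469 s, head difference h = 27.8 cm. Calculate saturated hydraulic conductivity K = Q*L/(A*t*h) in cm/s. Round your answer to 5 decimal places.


Step 1: K = Q * L / (A * t * h)
Step 2: Numerator = 73.7 * 15.4 = 1134.98
Step 3: Denominator = 46.7 * 469 * 27.8 = 608883.94
Step 4: K = 1134.98 / 608883.94 = 0.00186 cm/s

0.00186


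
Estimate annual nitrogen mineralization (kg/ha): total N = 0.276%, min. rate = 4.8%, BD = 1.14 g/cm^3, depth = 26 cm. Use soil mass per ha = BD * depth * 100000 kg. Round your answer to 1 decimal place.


Step 1: Soil mass per ha = BD * depth * 100000 = 1.14 * 26 * 100000 = 2964000 kg
Step 2: Total N pool = soil mass * N%/100 = 2964000 * 0.276/100 = 8180.64 kg/ha
Step 3: N mineralized = N pool * rate%/100 = 8180.64 * 4.8/100 = 392.7 kg/ha/yr

392.7


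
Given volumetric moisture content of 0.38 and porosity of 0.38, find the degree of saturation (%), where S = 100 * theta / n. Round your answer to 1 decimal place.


Step 1: S = 100 * theta_v / n
Step 2: S = 100 * 0.38 / 0.38
Step 3: S = 100.0%

100.0


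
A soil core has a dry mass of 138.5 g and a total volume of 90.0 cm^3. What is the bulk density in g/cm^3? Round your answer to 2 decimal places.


Step 1: Identify the formula: BD = dry mass / volume
Step 2: Substitute values: BD = 138.5 / 90.0
Step 3: BD = 1.54 g/cm^3

1.54


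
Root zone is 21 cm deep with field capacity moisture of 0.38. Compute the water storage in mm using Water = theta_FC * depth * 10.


Step 1: Water (mm) = theta_FC * depth (cm) * 10
Step 2: Water = 0.38 * 21 * 10
Step 3: Water = 79.8 mm

79.8


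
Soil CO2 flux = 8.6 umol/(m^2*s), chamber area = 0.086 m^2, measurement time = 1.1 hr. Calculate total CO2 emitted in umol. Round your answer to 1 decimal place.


Step 1: Convert time to seconds: 1.1 hr * 3600 = 3960.0 s
Step 2: Total = flux * area * time_s
Step 3: Total = 8.6 * 0.086 * 3960.0
Step 4: Total = 2928.8 umol

2928.8


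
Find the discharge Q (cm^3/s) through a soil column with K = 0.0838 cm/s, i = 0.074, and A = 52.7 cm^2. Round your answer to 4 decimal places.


Step 1: Apply Darcy's law: Q = K * i * A
Step 2: Q = 0.0838 * 0.074 * 52.7
Step 3: Q = 0.3268 cm^3/s

0.3268


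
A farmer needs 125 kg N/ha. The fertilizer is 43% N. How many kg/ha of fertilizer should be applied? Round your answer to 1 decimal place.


Step 1: Fertilizer rate = target N / (N content / 100)
Step 2: Rate = 125 / (43 / 100)
Step 3: Rate = 125 / 0.43
Step 4: Rate = 290.7 kg/ha

290.7


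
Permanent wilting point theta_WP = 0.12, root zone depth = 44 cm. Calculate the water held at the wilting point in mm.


Step 1: Water (mm) = theta_WP * depth * 10
Step 2: Water = 0.12 * 44 * 10
Step 3: Water = 52.8 mm

52.8


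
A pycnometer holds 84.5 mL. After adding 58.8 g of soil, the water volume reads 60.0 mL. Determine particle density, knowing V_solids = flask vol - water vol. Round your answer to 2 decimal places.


Step 1: Volume of solids = flask volume - water volume with soil
Step 2: V_solids = 84.5 - 60.0 = 24.5 mL
Step 3: Particle density = mass / V_solids = 58.8 / 24.5 = 2.4 g/cm^3

2.4


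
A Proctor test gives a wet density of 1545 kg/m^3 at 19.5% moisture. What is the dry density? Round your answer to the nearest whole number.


Step 1: Dry density = wet density / (1 + w/100)
Step 2: Dry density = 1545 / (1 + 19.5/100)
Step 3: Dry density = 1545 / 1.195
Step 4: Dry density = 1293 kg/m^3

1293


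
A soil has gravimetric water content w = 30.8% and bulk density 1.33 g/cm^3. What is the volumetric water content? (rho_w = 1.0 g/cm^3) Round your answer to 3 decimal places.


Step 1: theta = (w / 100) * BD / rho_w
Step 2: theta = (30.8 / 100) * 1.33 / 1.0
Step 3: theta = 0.308 * 1.33
Step 4: theta = 0.41

0.41


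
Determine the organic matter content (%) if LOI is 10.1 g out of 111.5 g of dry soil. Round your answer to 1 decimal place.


Step 1: OM% = 100 * LOI / sample mass
Step 2: OM = 100 * 10.1 / 111.5
Step 3: OM = 9.1%

9.1


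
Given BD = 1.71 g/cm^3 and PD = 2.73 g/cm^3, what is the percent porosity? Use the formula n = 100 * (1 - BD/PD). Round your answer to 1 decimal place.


Step 1: Formula: n = 100 * (1 - BD / PD)
Step 2: n = 100 * (1 - 1.71 / 2.73)
Step 3: n = 100 * (1 - 0.62637)
Step 4: n = 37.4%

37.4


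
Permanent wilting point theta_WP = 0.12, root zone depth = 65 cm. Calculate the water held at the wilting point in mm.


Step 1: Water (mm) = theta_WP * depth * 10
Step 2: Water = 0.12 * 65 * 10
Step 3: Water = 78.0 mm

78.0


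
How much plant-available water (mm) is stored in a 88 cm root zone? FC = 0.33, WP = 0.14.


Step 1: Available water = (FC - WP) * depth * 10
Step 2: AW = (0.33 - 0.14) * 88 * 10
Step 3: AW = 0.19 * 88 * 10
Step 4: AW = 167.2 mm

167.2


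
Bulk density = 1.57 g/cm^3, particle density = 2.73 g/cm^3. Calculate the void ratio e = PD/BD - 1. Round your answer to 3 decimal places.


Step 1: e = PD / BD - 1
Step 2: e = 2.73 / 1.57 - 1
Step 3: e = 1.73885 - 1
Step 4: e = 0.739

0.739


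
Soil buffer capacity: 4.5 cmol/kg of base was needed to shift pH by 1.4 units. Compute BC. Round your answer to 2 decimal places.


Step 1: BC = change in base / change in pH
Step 2: BC = 4.5 / 1.4
Step 3: BC = 3.21 cmol/(kg*pH unit)

3.21


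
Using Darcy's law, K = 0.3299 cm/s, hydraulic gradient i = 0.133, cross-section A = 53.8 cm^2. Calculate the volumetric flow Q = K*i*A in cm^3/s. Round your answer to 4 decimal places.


Step 1: Apply Darcy's law: Q = K * i * A
Step 2: Q = 0.3299 * 0.133 * 53.8
Step 3: Q = 2.3606 cm^3/s

2.3606


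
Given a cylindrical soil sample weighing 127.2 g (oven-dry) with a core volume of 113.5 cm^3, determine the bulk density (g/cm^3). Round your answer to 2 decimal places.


Step 1: Identify the formula: BD = dry mass / volume
Step 2: Substitute values: BD = 127.2 / 113.5
Step 3: BD = 1.12 g/cm^3

1.12


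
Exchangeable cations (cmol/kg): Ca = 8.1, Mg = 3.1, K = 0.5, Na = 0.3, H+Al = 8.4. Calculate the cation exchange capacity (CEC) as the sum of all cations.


Step 1: CEC = Ca + Mg + K + Na + (H+Al)
Step 2: CEC = 8.1 + 3.1 + 0.5 + 0.3 + 8.4
Step 3: CEC = 20.4 cmol/kg

20.4


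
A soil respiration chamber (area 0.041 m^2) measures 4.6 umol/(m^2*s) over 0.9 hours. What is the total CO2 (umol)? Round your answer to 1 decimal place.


Step 1: Convert time to seconds: 0.9 hr * 3600 = 3240.0 s
Step 2: Total = flux * area * time_s
Step 3: Total = 4.6 * 0.041 * 3240.0
Step 4: Total = 611.1 umol

611.1


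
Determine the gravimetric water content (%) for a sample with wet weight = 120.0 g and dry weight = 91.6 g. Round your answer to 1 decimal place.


Step 1: Water mass = wet - dry = 120.0 - 91.6 = 28.4 g
Step 2: w = 100 * water mass / dry mass
Step 3: w = 100 * 28.4 / 91.6 = 31.0%

31.0


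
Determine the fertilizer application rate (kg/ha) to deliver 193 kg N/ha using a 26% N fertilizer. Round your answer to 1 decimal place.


Step 1: Fertilizer rate = target N / (N content / 100)
Step 2: Rate = 193 / (26 / 100)
Step 3: Rate = 193 / 0.26
Step 4: Rate = 742.3 kg/ha

742.3


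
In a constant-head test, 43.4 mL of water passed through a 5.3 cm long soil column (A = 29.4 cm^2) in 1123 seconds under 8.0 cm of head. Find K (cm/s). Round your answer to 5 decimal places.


Step 1: K = Q * L / (A * t * h)
Step 2: Numerator = 43.4 * 5.3 = 230.02
Step 3: Denominator = 29.4 * 1123 * 8.0 = 264129.6
Step 4: K = 230.02 / 264129.6 = 0.00087 cm/s

0.00087


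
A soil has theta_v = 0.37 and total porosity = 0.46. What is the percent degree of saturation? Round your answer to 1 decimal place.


Step 1: S = 100 * theta_v / n
Step 2: S = 100 * 0.37 / 0.46
Step 3: S = 80.4%

80.4


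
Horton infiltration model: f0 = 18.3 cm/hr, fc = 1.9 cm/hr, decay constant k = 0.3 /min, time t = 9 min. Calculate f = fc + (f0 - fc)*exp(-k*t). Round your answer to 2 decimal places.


Step 1: f = fc + (f0 - fc) * exp(-k * t)
Step 2: exp(-0.3 * 9) = 0.067206
Step 3: f = 1.9 + (18.3 - 1.9) * 0.067206
Step 4: f = 1.9 + 16.4 * 0.067206
Step 5: f = 3.0 cm/hr

3.0


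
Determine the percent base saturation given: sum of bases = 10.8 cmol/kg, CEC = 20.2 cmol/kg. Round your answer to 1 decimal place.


Step 1: BS = 100 * (sum of bases) / CEC
Step 2: BS = 100 * 10.8 / 20.2
Step 3: BS = 53.5%

53.5


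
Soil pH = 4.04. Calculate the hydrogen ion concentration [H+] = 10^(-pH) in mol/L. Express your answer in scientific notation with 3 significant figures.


Step 1: [H+] = 10^(-pH)
Step 2: [H+] = 10^(-4.04)
Step 3: [H+] = 9.12e-05 mol/L

9.12e-05


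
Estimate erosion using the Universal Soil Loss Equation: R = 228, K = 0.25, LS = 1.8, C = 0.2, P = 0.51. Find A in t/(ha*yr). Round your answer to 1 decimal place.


Step 1: A = R * K * LS * C * P
Step 2: R * K = 228 * 0.25 = 57.0
Step 3: (R*K) * LS = 57.0 * 1.8 = 102.6
Step 4: * C * P = 102.6 * 0.2 * 0.51 = 10.5
Step 5: A = 10.5 t/(ha*yr)

10.5


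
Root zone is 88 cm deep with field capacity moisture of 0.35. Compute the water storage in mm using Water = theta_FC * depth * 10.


Step 1: Water (mm) = theta_FC * depth (cm) * 10
Step 2: Water = 0.35 * 88 * 10
Step 3: Water = 308.0 mm

308.0


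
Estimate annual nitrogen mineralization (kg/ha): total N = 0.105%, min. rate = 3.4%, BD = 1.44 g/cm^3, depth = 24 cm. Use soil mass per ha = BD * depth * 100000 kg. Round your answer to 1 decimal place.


Step 1: Soil mass per ha = BD * depth * 100000 = 1.44 * 24 * 100000 = 3456000 kg
Step 2: Total N pool = soil mass * N%/100 = 3456000 * 0.105/100 = 3628.8 kg/ha
Step 3: N mineralized = N pool * rate%/100 = 3628.8 * 3.4/100 = 123.4 kg/ha/yr

123.4


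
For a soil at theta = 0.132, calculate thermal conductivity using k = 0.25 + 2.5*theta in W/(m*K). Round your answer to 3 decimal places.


Step 1: k = 0.25 + 2.5 * theta
Step 2: k = 0.25 + 2.5 * 0.132
Step 3: k = 0.25 + 0.33
Step 4: k = 0.58 W/(m*K)

0.58


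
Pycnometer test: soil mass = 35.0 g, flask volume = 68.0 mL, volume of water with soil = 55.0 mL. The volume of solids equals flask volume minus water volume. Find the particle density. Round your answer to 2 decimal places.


Step 1: Volume of solids = flask volume - water volume with soil
Step 2: V_solids = 68.0 - 55.0 = 13.0 mL
Step 3: Particle density = mass / V_solids = 35.0 / 13.0 = 2.69 g/cm^3

2.69


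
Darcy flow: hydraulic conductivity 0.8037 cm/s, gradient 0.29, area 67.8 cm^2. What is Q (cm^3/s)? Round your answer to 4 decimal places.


Step 1: Apply Darcy's law: Q = K * i * A
Step 2: Q = 0.8037 * 0.29 * 67.8
Step 3: Q = 15.8023 cm^3/s

15.8023


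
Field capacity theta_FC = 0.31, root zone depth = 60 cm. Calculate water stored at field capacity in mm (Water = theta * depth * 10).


Step 1: Water (mm) = theta_FC * depth (cm) * 10
Step 2: Water = 0.31 * 60 * 10
Step 3: Water = 186.0 mm

186.0


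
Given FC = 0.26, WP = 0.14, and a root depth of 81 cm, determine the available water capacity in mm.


Step 1: Available water = (FC - WP) * depth * 10
Step 2: AW = (0.26 - 0.14) * 81 * 10
Step 3: AW = 0.12 * 81 * 10
Step 4: AW = 97.2 mm

97.2


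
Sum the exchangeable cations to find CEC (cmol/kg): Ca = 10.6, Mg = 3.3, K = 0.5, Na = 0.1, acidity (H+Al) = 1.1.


Step 1: CEC = Ca + Mg + K + Na + (H+Al)
Step 2: CEC = 10.6 + 3.3 + 0.5 + 0.1 + 1.1
Step 3: CEC = 15.6 cmol/kg

15.6


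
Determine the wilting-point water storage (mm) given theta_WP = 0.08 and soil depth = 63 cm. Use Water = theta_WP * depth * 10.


Step 1: Water (mm) = theta_WP * depth * 10
Step 2: Water = 0.08 * 63 * 10
Step 3: Water = 50.4 mm

50.4


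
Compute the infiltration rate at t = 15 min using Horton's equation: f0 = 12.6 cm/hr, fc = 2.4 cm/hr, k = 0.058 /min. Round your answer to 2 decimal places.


Step 1: f = fc + (f0 - fc) * exp(-k * t)
Step 2: exp(-0.058 * 15) = 0.418952
Step 3: f = 2.4 + (12.6 - 2.4) * 0.418952
Step 4: f = 2.4 + 10.2 * 0.418952
Step 5: f = 6.67 cm/hr

6.67


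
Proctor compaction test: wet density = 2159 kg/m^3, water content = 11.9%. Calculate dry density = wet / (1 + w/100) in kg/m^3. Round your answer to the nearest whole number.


Step 1: Dry density = wet density / (1 + w/100)
Step 2: Dry density = 2159 / (1 + 11.9/100)
Step 3: Dry density = 2159 / 1.119
Step 4: Dry density = 1929 kg/m^3

1929


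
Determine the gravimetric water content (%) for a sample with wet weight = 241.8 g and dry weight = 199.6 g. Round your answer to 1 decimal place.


Step 1: Water mass = wet - dry = 241.8 - 199.6 = 42.2 g
Step 2: w = 100 * water mass / dry mass
Step 3: w = 100 * 42.2 / 199.6 = 21.1%

21.1


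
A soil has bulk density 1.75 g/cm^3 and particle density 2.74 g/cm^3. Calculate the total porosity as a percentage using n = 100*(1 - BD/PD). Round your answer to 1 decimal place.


Step 1: Formula: n = 100 * (1 - BD / PD)
Step 2: n = 100 * (1 - 1.75 / 2.74)
Step 3: n = 100 * (1 - 0.63869)
Step 4: n = 36.1%

36.1


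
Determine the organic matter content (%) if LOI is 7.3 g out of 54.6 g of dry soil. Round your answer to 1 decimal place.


Step 1: OM% = 100 * LOI / sample mass
Step 2: OM = 100 * 7.3 / 54.6
Step 3: OM = 13.4%

13.4


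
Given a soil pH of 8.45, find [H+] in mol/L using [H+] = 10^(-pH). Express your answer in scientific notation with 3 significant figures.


Step 1: [H+] = 10^(-pH)
Step 2: [H+] = 10^(-8.45)
Step 3: [H+] = 3.55e-09 mol/L

3.55e-09


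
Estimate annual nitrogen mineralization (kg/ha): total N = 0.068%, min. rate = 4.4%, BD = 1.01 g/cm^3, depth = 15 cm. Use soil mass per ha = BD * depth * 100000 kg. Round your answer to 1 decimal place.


Step 1: Soil mass per ha = BD * depth * 100000 = 1.01 * 15 * 100000 = 1515000 kg
Step 2: Total N pool = soil mass * N%/100 = 1515000 * 0.068/100 = 1030.2 kg/ha
Step 3: N mineralized = N pool * rate%/100 = 1030.2 * 4.4/100 = 45.3 kg/ha/yr

45.3


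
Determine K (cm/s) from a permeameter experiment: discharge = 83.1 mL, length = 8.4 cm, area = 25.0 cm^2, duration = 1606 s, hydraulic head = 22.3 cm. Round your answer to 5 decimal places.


Step 1: K = Q * L / (A * t * h)
Step 2: Numerator = 83.1 * 8.4 = 698.04
Step 3: Denominator = 25.0 * 1606 * 22.3 = 895345.0
Step 4: K = 698.04 / 895345.0 = 0.00078 cm/s

0.00078


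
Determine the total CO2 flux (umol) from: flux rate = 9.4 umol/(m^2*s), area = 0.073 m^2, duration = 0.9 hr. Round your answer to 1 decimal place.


Step 1: Convert time to seconds: 0.9 hr * 3600 = 3240.0 s
Step 2: Total = flux * area * time_s
Step 3: Total = 9.4 * 0.073 * 3240.0
Step 4: Total = 2223.3 umol

2223.3


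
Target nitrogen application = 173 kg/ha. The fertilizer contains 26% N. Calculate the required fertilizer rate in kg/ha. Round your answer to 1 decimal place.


Step 1: Fertilizer rate = target N / (N content / 100)
Step 2: Rate = 173 / (26 / 100)
Step 3: Rate = 173 / 0.26
Step 4: Rate = 665.4 kg/ha

665.4


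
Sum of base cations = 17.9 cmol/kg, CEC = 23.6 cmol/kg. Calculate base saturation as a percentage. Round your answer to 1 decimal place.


Step 1: BS = 100 * (sum of bases) / CEC
Step 2: BS = 100 * 17.9 / 23.6
Step 3: BS = 75.8%

75.8


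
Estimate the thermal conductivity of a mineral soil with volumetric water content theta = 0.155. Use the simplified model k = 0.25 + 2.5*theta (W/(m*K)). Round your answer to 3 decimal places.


Step 1: k = 0.25 + 2.5 * theta
Step 2: k = 0.25 + 2.5 * 0.155
Step 3: k = 0.25 + 0.388
Step 4: k = 0.638 W/(m*K)

0.638


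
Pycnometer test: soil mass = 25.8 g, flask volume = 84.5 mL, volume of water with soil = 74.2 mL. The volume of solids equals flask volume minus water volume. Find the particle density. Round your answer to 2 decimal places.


Step 1: Volume of solids = flask volume - water volume with soil
Step 2: V_solids = 84.5 - 74.2 = 10.3 mL
Step 3: Particle density = mass / V_solids = 25.8 / 10.3 = 2.5 g/cm^3

2.5


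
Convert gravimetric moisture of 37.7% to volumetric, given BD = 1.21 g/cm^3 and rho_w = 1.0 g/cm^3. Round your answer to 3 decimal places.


Step 1: theta = (w / 100) * BD / rho_w
Step 2: theta = (37.7 / 100) * 1.21 / 1.0
Step 3: theta = 0.377 * 1.21
Step 4: theta = 0.456

0.456


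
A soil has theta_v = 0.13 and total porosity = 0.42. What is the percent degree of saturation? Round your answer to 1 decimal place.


Step 1: S = 100 * theta_v / n
Step 2: S = 100 * 0.13 / 0.42
Step 3: S = 31.0%

31.0


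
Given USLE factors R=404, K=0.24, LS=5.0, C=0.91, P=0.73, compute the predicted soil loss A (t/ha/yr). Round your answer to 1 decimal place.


Step 1: A = R * K * LS * C * P
Step 2: R * K = 404 * 0.24 = 96.96
Step 3: (R*K) * LS = 96.96 * 5.0 = 484.8
Step 4: * C * P = 484.8 * 0.91 * 0.73 = 322.1
Step 5: A = 322.1 t/(ha*yr)

322.1


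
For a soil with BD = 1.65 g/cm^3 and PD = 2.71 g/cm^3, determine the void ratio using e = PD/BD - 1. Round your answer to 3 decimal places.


Step 1: e = PD / BD - 1
Step 2: e = 2.71 / 1.65 - 1
Step 3: e = 1.64242 - 1
Step 4: e = 0.642

0.642


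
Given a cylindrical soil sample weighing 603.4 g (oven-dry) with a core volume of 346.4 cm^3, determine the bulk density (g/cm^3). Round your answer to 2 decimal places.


Step 1: Identify the formula: BD = dry mass / volume
Step 2: Substitute values: BD = 603.4 / 346.4
Step 3: BD = 1.74 g/cm^3

1.74


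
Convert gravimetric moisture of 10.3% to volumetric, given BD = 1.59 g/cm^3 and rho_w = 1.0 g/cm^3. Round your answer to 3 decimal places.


Step 1: theta = (w / 100) * BD / rho_w
Step 2: theta = (10.3 / 100) * 1.59 / 1.0
Step 3: theta = 0.103 * 1.59
Step 4: theta = 0.164

0.164


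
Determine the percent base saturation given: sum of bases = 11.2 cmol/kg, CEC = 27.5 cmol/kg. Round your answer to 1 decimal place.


Step 1: BS = 100 * (sum of bases) / CEC
Step 2: BS = 100 * 11.2 / 27.5
Step 3: BS = 40.7%

40.7


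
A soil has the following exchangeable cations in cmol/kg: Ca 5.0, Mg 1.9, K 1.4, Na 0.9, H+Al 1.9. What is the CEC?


Step 1: CEC = Ca + Mg + K + Na + (H+Al)
Step 2: CEC = 5.0 + 1.9 + 1.4 + 0.9 + 1.9
Step 3: CEC = 11.1 cmol/kg

11.1


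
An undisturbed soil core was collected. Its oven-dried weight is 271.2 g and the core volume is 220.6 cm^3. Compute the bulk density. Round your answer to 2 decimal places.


Step 1: Identify the formula: BD = dry mass / volume
Step 2: Substitute values: BD = 271.2 / 220.6
Step 3: BD = 1.23 g/cm^3

1.23


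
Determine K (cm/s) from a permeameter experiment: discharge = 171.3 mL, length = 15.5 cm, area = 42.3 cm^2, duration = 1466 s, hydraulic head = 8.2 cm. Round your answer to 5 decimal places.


Step 1: K = Q * L / (A * t * h)
Step 2: Numerator = 171.3 * 15.5 = 2655.15
Step 3: Denominator = 42.3 * 1466 * 8.2 = 508496.76
Step 4: K = 2655.15 / 508496.76 = 0.00522 cm/s

0.00522


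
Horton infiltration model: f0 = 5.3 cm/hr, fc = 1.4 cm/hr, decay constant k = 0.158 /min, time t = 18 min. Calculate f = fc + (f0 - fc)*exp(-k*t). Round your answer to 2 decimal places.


Step 1: f = fc + (f0 - fc) * exp(-k * t)
Step 2: exp(-0.158 * 18) = 0.058192
Step 3: f = 1.4 + (5.3 - 1.4) * 0.058192
Step 4: f = 1.4 + 3.9 * 0.058192
Step 5: f = 1.63 cm/hr

1.63


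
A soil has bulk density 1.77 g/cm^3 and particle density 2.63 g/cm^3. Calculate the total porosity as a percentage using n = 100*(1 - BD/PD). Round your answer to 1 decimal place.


Step 1: Formula: n = 100 * (1 - BD / PD)
Step 2: n = 100 * (1 - 1.77 / 2.63)
Step 3: n = 100 * (1 - 0.673)
Step 4: n = 32.7%

32.7


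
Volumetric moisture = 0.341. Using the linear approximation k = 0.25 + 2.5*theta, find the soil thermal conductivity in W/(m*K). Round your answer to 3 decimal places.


Step 1: k = 0.25 + 2.5 * theta
Step 2: k = 0.25 + 2.5 * 0.341
Step 3: k = 0.25 + 0.853
Step 4: k = 1.103 W/(m*K)

1.103


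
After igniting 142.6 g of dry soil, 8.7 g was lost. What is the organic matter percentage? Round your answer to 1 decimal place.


Step 1: OM% = 100 * LOI / sample mass
Step 2: OM = 100 * 8.7 / 142.6
Step 3: OM = 6.1%

6.1


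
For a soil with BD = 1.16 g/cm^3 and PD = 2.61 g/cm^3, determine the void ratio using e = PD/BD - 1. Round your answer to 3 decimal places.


Step 1: e = PD / BD - 1
Step 2: e = 2.61 / 1.16 - 1
Step 3: e = 2.25 - 1
Step 4: e = 1.25

1.25


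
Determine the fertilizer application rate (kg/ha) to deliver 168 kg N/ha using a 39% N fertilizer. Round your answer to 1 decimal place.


Step 1: Fertilizer rate = target N / (N content / 100)
Step 2: Rate = 168 / (39 / 100)
Step 3: Rate = 168 / 0.39
Step 4: Rate = 430.8 kg/ha

430.8


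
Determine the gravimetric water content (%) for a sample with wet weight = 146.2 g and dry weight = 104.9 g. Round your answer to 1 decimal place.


Step 1: Water mass = wet - dry = 146.2 - 104.9 = 41.3 g
Step 2: w = 100 * water mass / dry mass
Step 3: w = 100 * 41.3 / 104.9 = 39.4%

39.4


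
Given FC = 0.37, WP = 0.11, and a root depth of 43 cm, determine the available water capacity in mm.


Step 1: Available water = (FC - WP) * depth * 10
Step 2: AW = (0.37 - 0.11) * 43 * 10
Step 3: AW = 0.26 * 43 * 10
Step 4: AW = 111.8 mm

111.8


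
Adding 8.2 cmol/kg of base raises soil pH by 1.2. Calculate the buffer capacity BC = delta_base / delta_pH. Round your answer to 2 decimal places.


Step 1: BC = change in base / change in pH
Step 2: BC = 8.2 / 1.2
Step 3: BC = 6.83 cmol/(kg*pH unit)

6.83


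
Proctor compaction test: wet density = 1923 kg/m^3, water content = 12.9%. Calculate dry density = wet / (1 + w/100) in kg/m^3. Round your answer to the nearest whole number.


Step 1: Dry density = wet density / (1 + w/100)
Step 2: Dry density = 1923 / (1 + 12.9/100)
Step 3: Dry density = 1923 / 1.129
Step 4: Dry density = 1703 kg/m^3

1703


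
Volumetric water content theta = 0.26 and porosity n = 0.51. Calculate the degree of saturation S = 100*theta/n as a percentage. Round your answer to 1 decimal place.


Step 1: S = 100 * theta_v / n
Step 2: S = 100 * 0.26 / 0.51
Step 3: S = 51.0%

51.0


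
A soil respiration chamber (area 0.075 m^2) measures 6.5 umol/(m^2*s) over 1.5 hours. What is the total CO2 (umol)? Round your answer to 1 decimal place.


Step 1: Convert time to seconds: 1.5 hr * 3600 = 5400.0 s
Step 2: Total = flux * area * time_s
Step 3: Total = 6.5 * 0.075 * 5400.0
Step 4: Total = 2632.5 umol

2632.5


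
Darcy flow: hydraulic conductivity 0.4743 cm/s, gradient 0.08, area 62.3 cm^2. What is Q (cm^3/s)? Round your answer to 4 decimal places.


Step 1: Apply Darcy's law: Q = K * i * A
Step 2: Q = 0.4743 * 0.08 * 62.3
Step 3: Q = 2.3639 cm^3/s

2.3639


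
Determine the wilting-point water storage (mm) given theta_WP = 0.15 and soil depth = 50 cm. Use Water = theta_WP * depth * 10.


Step 1: Water (mm) = theta_WP * depth * 10
Step 2: Water = 0.15 * 50 * 10
Step 3: Water = 75.0 mm

75.0


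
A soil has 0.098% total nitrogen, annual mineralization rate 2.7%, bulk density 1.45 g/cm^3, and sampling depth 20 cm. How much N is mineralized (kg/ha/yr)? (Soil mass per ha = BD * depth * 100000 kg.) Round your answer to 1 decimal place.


Step 1: Soil mass per ha = BD * depth * 100000 = 1.45 * 20 * 100000 = 2900000 kg
Step 2: Total N pool = soil mass * N%/100 = 2900000 * 0.098/100 = 2842.0 kg/ha
Step 3: N mineralized = N pool * rate%/100 = 2842.0 * 2.7/100 = 76.7 kg/ha/yr

76.7


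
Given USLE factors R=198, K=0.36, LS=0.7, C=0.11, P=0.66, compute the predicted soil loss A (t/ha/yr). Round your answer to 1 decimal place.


Step 1: A = R * K * LS * C * P
Step 2: R * K = 198 * 0.36 = 71.28
Step 3: (R*K) * LS = 71.28 * 0.7 = 49.896
Step 4: * C * P = 49.896 * 0.11 * 0.66 = 3.6
Step 5: A = 3.6 t/(ha*yr)

3.6


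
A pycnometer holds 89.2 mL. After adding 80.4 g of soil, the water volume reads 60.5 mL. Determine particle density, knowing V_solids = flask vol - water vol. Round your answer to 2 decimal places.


Step 1: Volume of solids = flask volume - water volume with soil
Step 2: V_solids = 89.2 - 60.5 = 28.7 mL
Step 3: Particle density = mass / V_solids = 80.4 / 28.7 = 2.8 g/cm^3

2.8


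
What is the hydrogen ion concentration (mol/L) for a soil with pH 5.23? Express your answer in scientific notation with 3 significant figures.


Step 1: [H+] = 10^(-pH)
Step 2: [H+] = 10^(-5.23)
Step 3: [H+] = 5.89e-06 mol/L

5.89e-06
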